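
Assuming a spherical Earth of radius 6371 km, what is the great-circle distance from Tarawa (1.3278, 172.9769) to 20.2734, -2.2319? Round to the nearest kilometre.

Δλ = -2.2319 − 172.9769 = -175.2088°.
Δφ = 20.2734 − 1.3278 = 18.9456°.
a = sin²(Δφ/2) + cos φ₁ · cos φ₂ · sin²(Δλ/2) = 0.963246.
c = 2·atan2(√a, √(1−a)) = 2.75578 rad → d = 6371·c ≈ 17557.06 km.

17557 km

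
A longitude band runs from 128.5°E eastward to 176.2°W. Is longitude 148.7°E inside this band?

Band width going east from +128.5° to -176.2°: ((-176.2 − 128.5) mod 360) = 55.3°.
Offset of +148.7° east of the west edge: ((148.7 − 128.5) mod 360) = 20.2°.
20.2° ≤ 55.3° ⇒ inside.

Yes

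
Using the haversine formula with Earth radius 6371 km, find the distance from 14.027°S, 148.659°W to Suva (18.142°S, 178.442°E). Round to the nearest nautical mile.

Δλ = 178.442 − -148.659 = 327.101°; wrapped into (−180°, 180°]: -32.899°.
Δφ = -18.142 − -14.027 = -4.115°.
a = sin²(Δφ/2) + cos φ₁ · cos φ₂ · sin²(Δλ/2) = 0.075216.
c = 2·atan2(√a, √(1−a)) = 0.55563 rad → d = 6371·c ≈ 3539.92 km ≈ 1911.40 nmi.

1911 nmi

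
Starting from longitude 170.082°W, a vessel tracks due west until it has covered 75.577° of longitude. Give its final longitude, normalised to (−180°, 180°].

114.341°E

Start at -170.082°; shift −75.577° → -245.659°.
-245.659° lies outside (−180°, 180°]; add 360° → +114.341°.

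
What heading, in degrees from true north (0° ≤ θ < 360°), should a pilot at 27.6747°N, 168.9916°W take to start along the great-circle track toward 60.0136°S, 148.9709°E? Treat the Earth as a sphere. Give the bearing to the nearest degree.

200°

Δλ = 148.9709 − -168.9916 = 317.9625°; wrapped into (−180°, 180°]: -42.0375°.
θ = atan2( sin Δλ · cos φ₂ , cos φ₁ · sin φ₂ − sin φ₁ · cos φ₂ · cos Δλ )
  = atan2(-0.33467, -0.93946) = -160.392° → normalised to [0°, 360°): 199.608°.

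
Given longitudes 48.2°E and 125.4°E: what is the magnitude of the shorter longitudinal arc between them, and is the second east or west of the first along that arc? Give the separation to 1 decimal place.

77.2° east

Raw difference: 125.4 − 48.2 = 77.2°.
Normalise into (−180°, 180°]: 77.2° stays 77.2°.
Positive ⇒ the second point lies to the east; separation 77.2°.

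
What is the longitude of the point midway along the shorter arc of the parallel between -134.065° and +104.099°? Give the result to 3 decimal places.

Signed shortest Δλ from -134.065° to +104.099° is -121.836°.
Midpoint longitude = -134.065° + (-121.836°)/2 = -134.065° − 60.918° = -194.983°.
Normalise into (−180°, 180°]: +165.017°.
(The naïve average (-134.065 + +104.099)/2 = -14.983° is on the wrong side of the globe.)

+165.017°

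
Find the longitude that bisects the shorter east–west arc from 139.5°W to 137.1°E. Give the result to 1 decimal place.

Signed shortest Δλ from -139.5° to +137.1° is -83.4°.
Midpoint longitude = -139.5° + (-83.4°)/2 = -139.5° − 41.7° = -181.2°.
Normalise into (−180°, 180°]: +178.8°.
(The naïve average (-139.5 + +137.1)/2 = -1.2° is on the wrong side of the globe.)

178.8°E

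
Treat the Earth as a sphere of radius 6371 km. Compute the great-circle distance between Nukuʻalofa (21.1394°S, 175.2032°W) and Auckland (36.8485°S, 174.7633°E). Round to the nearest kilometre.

Δλ = 174.7633 − -175.2032 = 349.9665°; wrapped into (−180°, 180°]: -10.0335°.
Δφ = -36.8485 − -21.1394 = -15.7091°.
a = sin²(Δφ/2) + cos φ₁ · cos φ₂ · sin²(Δλ/2) = 0.024383.
c = 2·atan2(√a, √(1−a)) = 0.31359 rad → d = 6371·c ≈ 1997.85 km.

1998 km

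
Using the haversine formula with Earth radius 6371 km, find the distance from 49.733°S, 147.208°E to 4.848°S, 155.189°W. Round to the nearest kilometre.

Δλ = -155.189 − 147.208 = -302.397°; wrapped into (−180°, 180°]: 57.603°.
Δφ = -4.848 − -49.733 = 44.885°.
a = sin²(Δφ/2) + cos φ₁ · cos φ₂ · sin²(Δλ/2) = 0.295225.
c = 2·atan2(√a, √(1−a)) = 1.14883 rad → d = 6371·c ≈ 7319.22 km.

7319 km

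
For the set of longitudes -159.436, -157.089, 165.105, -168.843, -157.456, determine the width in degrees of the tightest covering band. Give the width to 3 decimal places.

Sort the longitudes: -168.843°, -159.436°, -157.456°, -157.089°, +165.105°.
Eastward gaps between consecutive values (wrapping around): 9.407°, 1.980°, 0.367°, 322.194°, 26.052°.
Largest gap = 322.194° ⇒ minimal covering band is its complement: 360° − 322.194° = 37.806°.
Band runs from +165.105° eastward to -157.089°, crossing the antimeridian.

37.806°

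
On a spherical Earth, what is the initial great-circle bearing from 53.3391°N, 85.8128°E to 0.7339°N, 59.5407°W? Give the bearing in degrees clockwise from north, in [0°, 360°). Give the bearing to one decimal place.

319.6°

Δλ = -59.5407 − 85.8128 = -145.3535°.
θ = atan2( sin Δλ · cos φ₂ , cos φ₁ · sin φ₂ − sin φ₁ · cos φ₂ · cos Δλ )
  = atan2(-0.56846, 0.66753) = -40.418° → normalised to [0°, 360°): 319.582°.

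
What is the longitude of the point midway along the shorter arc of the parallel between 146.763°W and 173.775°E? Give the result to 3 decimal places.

166.494°W

Signed shortest Δλ from -146.763° to +173.775° is -39.462°.
Midpoint longitude = -146.763° + (-39.462°)/2 = -146.763° − 19.731° = -166.494°.
(The naïve average (-146.763 + +173.775)/2 = 13.506° is on the wrong side of the globe.)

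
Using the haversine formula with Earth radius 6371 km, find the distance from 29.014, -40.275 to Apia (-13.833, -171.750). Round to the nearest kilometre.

14757 km

Δλ = -171.750 − -40.275 = -131.475°.
Δφ = -13.833 − 29.014 = -42.847°.
a = sin²(Δφ/2) + cos φ₁ · cos φ₂ · sin²(Δλ/2) = 0.839172.
c = 2·atan2(√a, √(1−a)) = 2.31630 rad → d = 6371·c ≈ 14757.16 km.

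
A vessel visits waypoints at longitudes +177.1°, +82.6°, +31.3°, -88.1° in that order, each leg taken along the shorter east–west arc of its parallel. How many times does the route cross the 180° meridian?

0

Leg 1: +177.1° → +82.6°, shortest Δλ = -94.5° (west) — does not cross 180°.
Leg 2: +82.6° → +31.3°, shortest Δλ = -51.3° (west) — does not cross 180°.
Leg 3: +31.3° → -88.1°, shortest Δλ = -119.4° (west) — does not cross 180°.
Total crossings: 0.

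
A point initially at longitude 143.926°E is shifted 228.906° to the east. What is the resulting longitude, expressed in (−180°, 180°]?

Start at +143.926°; shift +228.906° → +372.832°.
+372.832° lies outside (−180°, 180°]; subtract 360° → +12.832°.

12.832°E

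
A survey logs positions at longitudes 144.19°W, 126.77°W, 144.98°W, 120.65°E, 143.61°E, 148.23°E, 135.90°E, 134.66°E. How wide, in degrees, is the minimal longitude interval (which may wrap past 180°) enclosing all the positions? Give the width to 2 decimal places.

Sort the longitudes: -144.98°, -144.19°, -126.77°, +120.65°, +134.66°, +135.90°, +143.61°, +148.23°.
Eastward gaps between consecutive values (wrapping around): 0.79°, 17.42°, 247.42°, 14.01°, 1.24°, 7.71°, 4.62°, 66.79°.
Largest gap = 247.42° ⇒ minimal covering band is its complement: 360° − 247.42° = 112.58°.
Band runs from +120.65° eastward to -126.77°, crossing the antimeridian.

112.58°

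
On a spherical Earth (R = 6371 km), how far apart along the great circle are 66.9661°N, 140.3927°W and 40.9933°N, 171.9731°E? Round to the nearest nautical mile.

2198 nmi

Δλ = 171.9731 − -140.3927 = 312.3658°; wrapped into (−180°, 180°]: -47.6342°.
Δφ = 40.9933 − 66.9661 = -25.9728°.
a = sin²(Δφ/2) + cos φ₁ · cos φ₂ · sin²(Δλ/2) = 0.098658.
c = 2·atan2(√a, √(1−a)) = 0.63901 rad → d = 6371·c ≈ 4071.16 km ≈ 2198.25 nmi.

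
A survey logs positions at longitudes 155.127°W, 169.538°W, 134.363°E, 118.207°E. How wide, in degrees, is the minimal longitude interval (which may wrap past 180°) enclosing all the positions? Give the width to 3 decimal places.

86.666°

Sort the longitudes: -169.538°, -155.127°, +118.207°, +134.363°.
Eastward gaps between consecutive values (wrapping around): 14.411°, 273.334°, 16.156°, 56.099°.
Largest gap = 273.334° ⇒ minimal covering band is its complement: 360° − 273.334° = 86.666°.
Band runs from +118.207° eastward to -155.127°, crossing the antimeridian.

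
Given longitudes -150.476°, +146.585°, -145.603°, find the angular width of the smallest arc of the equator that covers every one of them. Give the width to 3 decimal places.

67.812°

Sort the longitudes: -150.476°, -145.603°, +146.585°.
Eastward gaps between consecutive values (wrapping around): 4.873°, 292.188°, 62.939°.
Largest gap = 292.188° ⇒ minimal covering band is its complement: 360° − 292.188° = 67.812°.
Band runs from +146.585° eastward to -145.603°, crossing the antimeridian.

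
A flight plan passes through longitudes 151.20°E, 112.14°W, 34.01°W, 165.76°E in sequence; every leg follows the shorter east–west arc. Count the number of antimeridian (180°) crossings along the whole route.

2

Leg 1: +151.20° → -112.14°, shortest Δλ = 96.66° (east) — crosses 180°.
Leg 2: -112.14° → -34.01°, shortest Δλ = 78.13° (east) — does not cross 180°.
Leg 3: -34.01° → +165.76°, shortest Δλ = -160.23° (west) — crosses 180°.
Total crossings: 2.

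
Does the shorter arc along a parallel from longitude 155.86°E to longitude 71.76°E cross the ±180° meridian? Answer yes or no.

Signed shortest Δλ = ((71.76 − 155.86 + 180) mod 360) − 180 = -84.1°.
Going west by 84.1° from +155.86° reaches +71.76° without touching 180°.

No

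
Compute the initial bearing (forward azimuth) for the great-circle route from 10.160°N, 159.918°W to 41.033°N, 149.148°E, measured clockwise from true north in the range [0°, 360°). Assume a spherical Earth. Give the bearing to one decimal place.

Δλ = 149.148 − -159.918 = 309.066°; wrapped into (−180°, 180°]: -50.934°.
θ = atan2( sin Δλ · cos φ₂ , cos φ₁ · sin φ₂ − sin φ₁ · cos φ₂ · cos Δλ )
  = atan2(-0.58568, 0.56234) = -46.165° → normalised to [0°, 360°): 313.835°.

313.8°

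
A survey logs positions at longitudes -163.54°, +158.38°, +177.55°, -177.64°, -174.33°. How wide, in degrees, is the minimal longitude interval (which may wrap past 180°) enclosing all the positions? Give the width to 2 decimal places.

Sort the longitudes: -177.64°, -174.33°, -163.54°, +158.38°, +177.55°.
Eastward gaps between consecutive values (wrapping around): 3.31°, 10.79°, 321.92°, 19.17°, 4.81°.
Largest gap = 321.92° ⇒ minimal covering band is its complement: 360° − 321.92° = 38.08°.
Band runs from +158.38° eastward to -163.54°, crossing the antimeridian.

38.08°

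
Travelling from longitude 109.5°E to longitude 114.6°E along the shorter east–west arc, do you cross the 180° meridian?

Signed shortest Δλ = ((114.6 − 109.5 + 180) mod 360) − 180 = 5.1°.
Going east by 5.1° from +109.5° reaches +114.6° without touching 180°.

No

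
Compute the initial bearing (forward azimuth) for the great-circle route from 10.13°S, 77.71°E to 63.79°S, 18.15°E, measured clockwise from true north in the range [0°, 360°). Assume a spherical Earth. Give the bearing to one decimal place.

204.3°

Δλ = 18.15 − 77.71 = -59.56°.
θ = atan2( sin Δλ · cos φ₂ , cos φ₁ · sin φ₂ − sin φ₁ · cos φ₂ · cos Δλ )
  = atan2(-0.38078, -0.84384) = -155.713° → normalised to [0°, 360°): 204.287°.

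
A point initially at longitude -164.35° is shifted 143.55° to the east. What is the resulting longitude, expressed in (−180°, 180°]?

-20.80°

Start at -164.35°; shift +143.55° → -20.80°.
-20.80° already lies in (−180°, 180°].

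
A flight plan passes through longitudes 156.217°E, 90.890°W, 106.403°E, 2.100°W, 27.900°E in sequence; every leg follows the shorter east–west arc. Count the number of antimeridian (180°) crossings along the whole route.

2

Leg 1: +156.217° → -90.890°, shortest Δλ = 112.893° (east) — crosses 180°.
Leg 2: -90.890° → +106.403°, shortest Δλ = -162.707° (west) — crosses 180°.
Leg 3: +106.403° → -2.100°, shortest Δλ = -108.503° (west) — does not cross 180°.
Leg 4: -2.100° → +27.900°, shortest Δλ = 30.0° (east) — does not cross 180°.
Total crossings: 2.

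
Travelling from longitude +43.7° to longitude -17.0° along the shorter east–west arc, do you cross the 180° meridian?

Signed shortest Δλ = ((-17.0 − 43.7 + 180) mod 360) − 180 = -60.7°.
Going west by 60.7° from +43.7° reaches -17.0° without touching 180°.

No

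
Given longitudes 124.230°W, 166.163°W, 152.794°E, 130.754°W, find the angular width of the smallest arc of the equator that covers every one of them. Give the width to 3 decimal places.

82.976°

Sort the longitudes: -166.163°, -130.754°, -124.230°, +152.794°.
Eastward gaps between consecutive values (wrapping around): 35.409°, 6.524°, 277.024°, 41.043°.
Largest gap = 277.024° ⇒ minimal covering band is its complement: 360° − 277.024° = 82.976°.
Band runs from +152.794° eastward to -124.230°, crossing the antimeridian.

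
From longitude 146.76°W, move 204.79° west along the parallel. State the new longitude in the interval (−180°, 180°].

Start at -146.76°; shift −204.79° → -351.55°.
-351.55° lies outside (−180°, 180°]; add 360° → +8.45°.

8.45°E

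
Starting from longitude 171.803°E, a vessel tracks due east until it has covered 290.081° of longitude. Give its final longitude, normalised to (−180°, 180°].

Start at +171.803°; shift +290.081° → +461.884°.
+461.884° lies outside (−180°, 180°]; subtract 360° → +101.884°.

101.884°E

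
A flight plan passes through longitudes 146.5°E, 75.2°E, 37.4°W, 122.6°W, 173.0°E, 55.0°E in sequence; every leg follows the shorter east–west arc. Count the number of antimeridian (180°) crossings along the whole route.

Leg 1: +146.5° → +75.2°, shortest Δλ = -71.3° (west) — does not cross 180°.
Leg 2: +75.2° → -37.4°, shortest Δλ = -112.6° (west) — does not cross 180°.
Leg 3: -37.4° → -122.6°, shortest Δλ = -85.2° (west) — does not cross 180°.
Leg 4: -122.6° → +173.0°, shortest Δλ = -64.4° (west) — crosses 180°.
Leg 5: +173.0° → +55.0°, shortest Δλ = -118.0° (west) — does not cross 180°.
Total crossings: 1.

1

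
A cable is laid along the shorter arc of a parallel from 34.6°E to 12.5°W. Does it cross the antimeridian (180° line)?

Signed shortest Δλ = ((-12.5 − 34.6 + 180) mod 360) − 180 = -47.1°.
Going west by 47.1° from +34.6° reaches -12.5° without touching 180°.

No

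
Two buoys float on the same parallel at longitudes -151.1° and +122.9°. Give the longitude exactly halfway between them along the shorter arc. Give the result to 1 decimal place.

+165.9°

Signed shortest Δλ from -151.1° to +122.9° is -86.0°.
Midpoint longitude = -151.1° + (-86.0°)/2 = -151.1° − 43.0° = -194.1°.
Normalise into (−180°, 180°]: +165.9°.
(The naïve average (-151.1 + +122.9)/2 = -14.1° is on the wrong side of the globe.)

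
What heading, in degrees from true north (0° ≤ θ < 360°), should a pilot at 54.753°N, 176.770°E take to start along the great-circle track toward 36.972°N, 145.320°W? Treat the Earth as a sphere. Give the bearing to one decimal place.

108.9°

Δλ = -145.320 − 176.770 = -322.090°; wrapped into (−180°, 180°]: 37.910°.
θ = atan2( sin Δλ · cos φ₂ , cos φ₁ · sin φ₂ − sin φ₁ · cos φ₂ · cos Δλ )
  = atan2(0.49088, -0.16769) = 108.861° → normalised to [0°, 360°): 108.861°.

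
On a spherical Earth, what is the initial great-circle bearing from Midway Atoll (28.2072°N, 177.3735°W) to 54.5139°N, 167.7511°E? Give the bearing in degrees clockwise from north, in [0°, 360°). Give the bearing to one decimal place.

Δλ = 167.7511 − -177.3735 = 345.1246°; wrapped into (−180°, 180°]: -14.8754°.
θ = atan2( sin Δλ · cos φ₂ , cos φ₁ · sin φ₂ − sin φ₁ · cos φ₂ · cos Δλ )
  = atan2(-0.14903, 0.45237) = -18.234° → normalised to [0°, 360°): 341.766°.

341.8°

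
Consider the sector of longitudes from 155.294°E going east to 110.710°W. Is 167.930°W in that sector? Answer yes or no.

Yes

Band width going east from +155.294° to -110.710°: ((-110.710 − 155.294) mod 360) = 93.996°.
Offset of -167.930° east of the west edge: ((-167.930 − 155.294) mod 360) = 36.776°.
36.776° ≤ 93.996° ⇒ inside.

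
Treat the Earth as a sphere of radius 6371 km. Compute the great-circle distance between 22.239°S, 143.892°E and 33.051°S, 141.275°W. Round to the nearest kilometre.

7320 km

Δλ = -141.275 − 143.892 = -285.167°; wrapped into (−180°, 180°]: 74.833°.
Δφ = -33.051 − -22.239 = -10.812°.
a = sin²(Δφ/2) + cos φ₁ · cos φ₂ · sin²(Δλ/2) = 0.295302.
c = 2·atan2(√a, √(1−a)) = 1.14900 rad → d = 6371·c ≈ 7320.30 km.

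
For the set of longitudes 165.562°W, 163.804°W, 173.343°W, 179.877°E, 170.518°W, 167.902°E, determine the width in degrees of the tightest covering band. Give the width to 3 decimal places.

28.294°

Sort the longitudes: -173.343°, -170.518°, -165.562°, -163.804°, +167.902°, +179.877°.
Eastward gaps between consecutive values (wrapping around): 2.825°, 4.956°, 1.758°, 331.706°, 11.975°, 6.780°.
Largest gap = 331.706° ⇒ minimal covering band is its complement: 360° − 331.706° = 28.294°.
Band runs from +167.902° eastward to -163.804°, crossing the antimeridian.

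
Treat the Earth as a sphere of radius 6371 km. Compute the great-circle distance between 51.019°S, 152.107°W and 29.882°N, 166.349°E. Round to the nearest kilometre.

Δλ = 166.349 − -152.107 = 318.456°; wrapped into (−180°, 180°]: -41.544°.
Δφ = 29.882 − -51.019 = 80.901°.
a = sin²(Δφ/2) + cos φ₁ · cos φ₂ · sin²(Δλ/2) = 0.489532.
c = 2·atan2(√a, √(1−a)) = 1.54986 rad → d = 6371·c ≈ 9874.15 km.

9874 km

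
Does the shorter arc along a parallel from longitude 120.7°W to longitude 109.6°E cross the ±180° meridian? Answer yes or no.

Naïve |109.6 − -120.7| = 230.3° > 180°, so the shorter arc goes the other way round — across 180°.
Signed shortest Δλ = ((109.6 − -120.7 + 180) mod 360) − 180 = -129.7°.
Going west by 129.7° from -120.7° passes through 180° before reaching +109.6°.

Yes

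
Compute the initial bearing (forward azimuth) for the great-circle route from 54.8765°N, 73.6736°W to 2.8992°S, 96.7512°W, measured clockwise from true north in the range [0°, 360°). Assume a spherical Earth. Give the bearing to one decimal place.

Δλ = -96.7512 − -73.6736 = -23.0776°.
θ = atan2( sin Δλ · cos φ₂ , cos φ₁ · sin φ₂ − sin φ₁ · cos φ₂ · cos Δλ )
  = atan2(-0.39148, -0.78060) = -153.366° → normalised to [0°, 360°): 206.634°.

206.6°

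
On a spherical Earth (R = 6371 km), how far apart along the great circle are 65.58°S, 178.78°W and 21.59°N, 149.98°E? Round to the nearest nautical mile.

Δλ = 149.98 − -178.78 = 328.76°; wrapped into (−180°, 180°]: -31.24°.
Δφ = 21.59 − -65.58 = 87.17°.
a = sin²(Δφ/2) + cos φ₁ · cos φ₂ · sin²(Δλ/2) = 0.503183.
c = 2·atan2(√a, √(1−a)) = 1.57716 rad → d = 6371·c ≈ 10048.11 km ≈ 5425.54 nmi.

5426 nmi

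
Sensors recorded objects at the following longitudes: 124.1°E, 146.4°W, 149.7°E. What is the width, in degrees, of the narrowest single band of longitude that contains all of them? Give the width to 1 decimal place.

Sort the longitudes: -146.4°, +124.1°, +149.7°.
Eastward gaps between consecutive values (wrapping around): 270.5°, 25.6°, 63.9°.
Largest gap = 270.5° ⇒ minimal covering band is its complement: 360° − 270.5° = 89.5°.
Band runs from +124.1° eastward to -146.4°, crossing the antimeridian.

89.5°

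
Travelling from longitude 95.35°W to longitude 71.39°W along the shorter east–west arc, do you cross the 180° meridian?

No

Signed shortest Δλ = ((-71.39 − -95.35 + 180) mod 360) − 180 = 23.96°.
Going east by 23.96° from -95.35° reaches -71.39° without touching 180°.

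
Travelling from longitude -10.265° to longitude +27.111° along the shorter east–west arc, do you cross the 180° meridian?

Signed shortest Δλ = ((27.111 − -10.265 + 180) mod 360) − 180 = 37.376°.
Going east by 37.376° from -10.265° reaches +27.111° without touching 180°.

No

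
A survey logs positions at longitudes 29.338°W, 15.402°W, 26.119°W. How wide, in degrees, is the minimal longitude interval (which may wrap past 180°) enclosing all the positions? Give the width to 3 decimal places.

Sort the longitudes: -29.338°, -26.119°, -15.402°.
Eastward gaps between consecutive values (wrapping around): 3.219°, 10.717°, 346.064°.
Largest gap = 346.064° ⇒ minimal covering band is its complement: 360° − 346.064° = 13.936°.
Band runs from -29.338° eastward to -15.402°.

13.936°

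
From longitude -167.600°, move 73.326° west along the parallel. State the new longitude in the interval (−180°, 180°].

Start at -167.600°; shift −73.326° → -240.926°.
-240.926° lies outside (−180°, 180°]; add 360° → +119.074°.

+119.074°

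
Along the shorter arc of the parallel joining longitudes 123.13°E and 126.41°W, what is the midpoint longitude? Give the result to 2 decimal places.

178.36°E

Signed shortest Δλ from +123.13° to -126.41° is +110.46°.
Midpoint longitude = +123.13° + (+110.46°)/2 = +123.13° + 55.23° = +178.36°.
(The naïve average (+123.13 + -126.41)/2 = -1.64° is on the wrong side of the globe.)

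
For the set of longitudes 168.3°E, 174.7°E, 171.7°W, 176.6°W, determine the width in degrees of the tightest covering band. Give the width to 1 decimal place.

Sort the longitudes: -176.6°, -171.7°, +168.3°, +174.7°.
Eastward gaps between consecutive values (wrapping around): 4.9°, 340.0°, 6.4°, 8.7°.
Largest gap = 340.0° ⇒ minimal covering band is its complement: 360° − 340.0° = 20.0°.
Band runs from +168.3° eastward to -171.7°, crossing the antimeridian.

20.0°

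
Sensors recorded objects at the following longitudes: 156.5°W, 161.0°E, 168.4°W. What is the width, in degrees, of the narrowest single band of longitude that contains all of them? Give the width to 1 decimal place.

42.5°

Sort the longitudes: -168.4°, -156.5°, +161.0°.
Eastward gaps between consecutive values (wrapping around): 11.9°, 317.5°, 30.6°.
Largest gap = 317.5° ⇒ minimal covering band is its complement: 360° − 317.5° = 42.5°.
Band runs from +161.0° eastward to -156.5°, crossing the antimeridian.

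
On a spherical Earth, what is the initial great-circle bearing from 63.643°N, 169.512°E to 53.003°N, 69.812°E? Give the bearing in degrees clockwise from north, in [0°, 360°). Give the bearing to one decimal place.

306.9°

Δλ = 69.812 − 169.512 = -99.700°.
θ = atan2( sin Δλ · cos φ₂ , cos φ₁ · sin φ₂ − sin φ₁ · cos φ₂ · cos Δλ )
  = atan2(-0.59317, 0.44543) = -53.096° → normalised to [0°, 360°): 306.904°.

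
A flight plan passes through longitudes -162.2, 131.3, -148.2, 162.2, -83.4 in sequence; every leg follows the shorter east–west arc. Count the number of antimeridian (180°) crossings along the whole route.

4

Leg 1: -162.2° → +131.3°, shortest Δλ = -66.5° (west) — crosses 180°.
Leg 2: +131.3° → -148.2°, shortest Δλ = 80.5° (east) — crosses 180°.
Leg 3: -148.2° → +162.2°, shortest Δλ = -49.6° (west) — crosses 180°.
Leg 4: +162.2° → -83.4°, shortest Δλ = 114.4° (east) — crosses 180°.
Total crossings: 4.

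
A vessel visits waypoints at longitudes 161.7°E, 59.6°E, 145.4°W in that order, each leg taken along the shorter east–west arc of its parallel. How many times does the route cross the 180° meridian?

Leg 1: +161.7° → +59.6°, shortest Δλ = -102.1° (west) — does not cross 180°.
Leg 2: +59.6° → -145.4°, shortest Δλ = 155.0° (east) — crosses 180°.
Total crossings: 1.

1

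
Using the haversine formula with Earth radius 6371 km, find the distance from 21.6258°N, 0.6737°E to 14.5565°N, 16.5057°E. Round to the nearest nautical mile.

Δλ = 16.5057 − 0.6737 = 15.8320°.
Δφ = 14.5565 − 21.6258 = -7.0693°.
a = sin²(Δφ/2) + cos φ₁ · cos φ₂ · sin²(Δλ/2) = 0.020867.
c = 2·atan2(√a, √(1−a)) = 0.28992 rad → d = 6371·c ≈ 1847.10 km ≈ 997.35 nmi.

997 nmi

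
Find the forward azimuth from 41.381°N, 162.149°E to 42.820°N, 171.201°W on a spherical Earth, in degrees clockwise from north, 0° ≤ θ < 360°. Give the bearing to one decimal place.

76.9°

Δλ = -171.201 − 162.149 = -333.350°; wrapped into (−180°, 180°]: 26.650°.
θ = atan2( sin Δλ · cos φ₂ , cos φ₁ · sin φ₂ − sin φ₁ · cos φ₂ · cos Δλ )
  = atan2(0.32900, 0.07663) = 76.889° → normalised to [0°, 360°): 76.889°.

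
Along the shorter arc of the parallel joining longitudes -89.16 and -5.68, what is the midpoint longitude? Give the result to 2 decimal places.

-47.42°

Signed shortest Δλ from -89.16° to -5.68° is +83.48°.
Midpoint longitude = -89.16° + (+83.48°)/2 = -89.16° + 41.74° = -47.42°.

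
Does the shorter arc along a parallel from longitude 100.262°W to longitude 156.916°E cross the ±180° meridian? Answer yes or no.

Yes

Naïve |156.916 − -100.262| = 257.178° > 180°, so the shorter arc goes the other way round — across 180°.
Signed shortest Δλ = ((156.916 − -100.262 + 180) mod 360) − 180 = -102.822°.
Going west by 102.822° from -100.262° passes through 180° before reaching +156.916°.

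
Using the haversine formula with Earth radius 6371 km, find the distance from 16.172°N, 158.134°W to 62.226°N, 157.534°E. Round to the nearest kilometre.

Δλ = 157.534 − -158.134 = 315.668°; wrapped into (−180°, 180°]: -44.332°.
Δφ = 62.226 − 16.172 = 46.054°.
a = sin²(Δφ/2) + cos φ₁ · cos φ₂ · sin²(Δλ/2) = 0.216718.
c = 2·atan2(√a, √(1−a)) = 0.96847 rad → d = 6371·c ≈ 6170.09 km.

6170 km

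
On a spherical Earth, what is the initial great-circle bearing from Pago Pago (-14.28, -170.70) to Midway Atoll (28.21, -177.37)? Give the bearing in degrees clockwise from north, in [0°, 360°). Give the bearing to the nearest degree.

Δλ = -177.37 − -170.70 = -6.67°.
θ = atan2( sin Δλ · cos φ₂ , cos φ₁ · sin φ₂ − sin φ₁ · cos φ₂ · cos Δλ )
  = atan2(-0.10235, 0.67399) = -8.635° → normalised to [0°, 360°): 351.365°.

351°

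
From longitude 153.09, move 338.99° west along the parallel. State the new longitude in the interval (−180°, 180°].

Start at +153.09°; shift −338.99° → -185.90°.
-185.90° lies outside (−180°, 180°]; add 360° → +174.10°.

+174.10°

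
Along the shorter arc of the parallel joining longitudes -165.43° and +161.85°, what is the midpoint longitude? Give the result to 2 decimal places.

+178.21°

Signed shortest Δλ from -165.43° to +161.85° is -32.72°.
Midpoint longitude = -165.43° + (-32.72°)/2 = -165.43° − 16.36° = -181.79°.
Normalise into (−180°, 180°]: +178.21°.
(The naïve average (-165.43 + +161.85)/2 = -1.79° is on the wrong side of the globe.)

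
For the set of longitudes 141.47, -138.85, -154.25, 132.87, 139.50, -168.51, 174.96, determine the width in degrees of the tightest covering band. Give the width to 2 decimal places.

Sort the longitudes: -168.51°, -154.25°, -138.85°, +132.87°, +139.50°, +141.47°, +174.96°.
Eastward gaps between consecutive values (wrapping around): 14.26°, 15.40°, 271.72°, 6.63°, 1.97°, 33.49°, 16.53°.
Largest gap = 271.72° ⇒ minimal covering band is its complement: 360° − 271.72° = 88.28°.
Band runs from +132.87° eastward to -138.85°, crossing the antimeridian.

88.28°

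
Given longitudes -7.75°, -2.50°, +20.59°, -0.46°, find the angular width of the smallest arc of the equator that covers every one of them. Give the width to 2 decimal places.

Sort the longitudes: -7.75°, -2.50°, -0.46°, +20.59°.
Eastward gaps between consecutive values (wrapping around): 5.25°, 2.04°, 21.05°, 331.66°.
Largest gap = 331.66° ⇒ minimal covering band is its complement: 360° − 331.66° = 28.34°.
Band runs from -7.75° eastward to +20.59°.

28.34°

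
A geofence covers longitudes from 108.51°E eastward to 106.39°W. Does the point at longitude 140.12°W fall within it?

Band width going east from +108.51° to -106.39°: ((-106.39 − 108.51) mod 360) = 145.10°.
Offset of -140.12° east of the west edge: ((-140.12 − 108.51) mod 360) = 111.37°.
111.37° ≤ 145.10° ⇒ inside.

Yes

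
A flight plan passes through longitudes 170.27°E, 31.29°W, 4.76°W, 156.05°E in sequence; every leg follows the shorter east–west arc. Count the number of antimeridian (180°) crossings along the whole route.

Leg 1: +170.27° → -31.29°, shortest Δλ = 158.44° (east) — crosses 180°.
Leg 2: -31.29° → -4.76°, shortest Δλ = 26.53° (east) — does not cross 180°.
Leg 3: -4.76° → +156.05°, shortest Δλ = 160.81° (east) — does not cross 180°.
Total crossings: 1.

1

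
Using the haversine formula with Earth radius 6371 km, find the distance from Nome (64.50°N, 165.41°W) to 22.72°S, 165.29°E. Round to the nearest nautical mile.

5412 nmi

Δλ = 165.29 − -165.41 = 330.70°; wrapped into (−180°, 180°]: -29.30°.
Δφ = -22.72 − 64.50 = -87.22°.
a = sin²(Δφ/2) + cos φ₁ · cos φ₂ · sin²(Δλ/2) = 0.501150.
c = 2·atan2(√a, √(1−a)) = 1.57310 rad → d = 6371·c ≈ 10022.20 km ≈ 5411.56 nmi.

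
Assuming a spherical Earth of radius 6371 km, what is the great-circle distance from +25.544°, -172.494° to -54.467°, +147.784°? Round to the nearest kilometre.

9673 km

Δλ = 147.784 − -172.494 = 320.278°; wrapped into (−180°, 180°]: -39.722°.
Δφ = -54.467 − 25.544 = -80.011°.
a = sin²(Δφ/2) + cos φ₁ · cos φ₂ · sin²(Δλ/2) = 0.473794.
c = 2·atan2(√a, √(1−a)) = 1.51836 rad → d = 6371·c ≈ 9673.48 km.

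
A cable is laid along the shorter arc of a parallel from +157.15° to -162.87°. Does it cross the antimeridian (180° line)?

Yes

Naïve |-162.87 − 157.15| = 320.02° > 180°, so the shorter arc goes the other way round — across 180°.
Signed shortest Δλ = ((-162.87 − 157.15 + 180) mod 360) − 180 = 39.98°.
Going east by 39.98° from +157.15° passes through 180° before reaching -162.87°.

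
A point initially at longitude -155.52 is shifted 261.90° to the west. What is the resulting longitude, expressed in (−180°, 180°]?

Start at -155.52°; shift −261.90° → -417.42°.
-417.42° lies outside (−180°, 180°]; add 360° → -57.42°.

-57.42°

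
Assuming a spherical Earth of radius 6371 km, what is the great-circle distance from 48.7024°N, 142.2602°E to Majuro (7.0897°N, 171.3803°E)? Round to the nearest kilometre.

5374 km

Δλ = 171.3803 − 142.2602 = 29.1201°.
Δφ = 7.0897 − 48.7024 = -41.6127°.
a = sin²(Δφ/2) + cos φ₁ · cos φ₂ · sin²(Δλ/2) = 0.167565.
c = 2·atan2(√a, √(1−a)) = 0.84348 rad → d = 6371·c ≈ 5373.79 km.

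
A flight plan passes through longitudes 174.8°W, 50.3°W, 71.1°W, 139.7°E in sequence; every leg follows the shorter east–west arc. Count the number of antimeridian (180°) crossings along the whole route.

Leg 1: -174.8° → -50.3°, shortest Δλ = 124.5° (east) — does not cross 180°.
Leg 2: -50.3° → -71.1°, shortest Δλ = -20.8° (west) — does not cross 180°.
Leg 3: -71.1° → +139.7°, shortest Δλ = -149.2° (west) — crosses 180°.
Total crossings: 1.

1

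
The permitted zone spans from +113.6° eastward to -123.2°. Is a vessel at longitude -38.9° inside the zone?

Band width going east from +113.6° to -123.2°: ((-123.2 − 113.6) mod 360) = 123.2°.
Offset of -38.9° east of the west edge: ((-38.9 − 113.6) mod 360) = 207.5°.
207.5° > 123.2° ⇒ outside.

No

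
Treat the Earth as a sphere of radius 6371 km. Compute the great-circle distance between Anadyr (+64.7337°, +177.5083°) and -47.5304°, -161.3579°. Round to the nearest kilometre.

12617 km

Δλ = -161.3579 − 177.5083 = -338.8662°; wrapped into (−180°, 180°]: 21.1338°.
Δφ = -47.5304 − 64.7337 = -112.2641°.
a = sin²(Δφ/2) + cos φ₁ · cos φ₂ · sin²(Δλ/2) = 0.699130.
c = 2·atan2(√a, √(1−a)) = 1.98042 rad → d = 6371·c ≈ 12617.23 km.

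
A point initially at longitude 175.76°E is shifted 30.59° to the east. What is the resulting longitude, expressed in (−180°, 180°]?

153.65°W

Start at +175.76°; shift +30.59° → +206.35°.
+206.35° lies outside (−180°, 180°]; subtract 360° → -153.65°.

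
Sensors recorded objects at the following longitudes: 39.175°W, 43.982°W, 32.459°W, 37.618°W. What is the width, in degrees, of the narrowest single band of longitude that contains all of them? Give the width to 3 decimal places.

Sort the longitudes: -43.982°, -39.175°, -37.618°, -32.459°.
Eastward gaps between consecutive values (wrapping around): 4.807°, 1.557°, 5.159°, 348.477°.
Largest gap = 348.477° ⇒ minimal covering band is its complement: 360° − 348.477° = 11.523°.
Band runs from -43.982° eastward to -32.459°.

11.523°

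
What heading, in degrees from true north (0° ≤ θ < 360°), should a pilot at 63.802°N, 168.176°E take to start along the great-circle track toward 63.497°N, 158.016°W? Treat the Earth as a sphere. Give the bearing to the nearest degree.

Δλ = -158.016 − 168.176 = -326.192°; wrapped into (−180°, 180°]: 33.808°.
θ = atan2( sin Δλ · cos φ₂ , cos φ₁ · sin φ₂ − sin φ₁ · cos φ₂ · cos Δλ )
  = atan2(0.24830, 0.06238) = 75.897° → normalised to [0°, 360°): 75.897°.

76°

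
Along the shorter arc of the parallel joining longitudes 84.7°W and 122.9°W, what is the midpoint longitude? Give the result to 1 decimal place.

103.8°W

Signed shortest Δλ from -84.7° to -122.9° is -38.2°.
Midpoint longitude = -84.7° + (-38.2°)/2 = -84.7° − 19.1° = -103.8°.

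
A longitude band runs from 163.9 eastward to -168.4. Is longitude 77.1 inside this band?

No

Band width going east from +163.9° to -168.4°: ((-168.4 − 163.9) mod 360) = 27.7°.
Offset of +77.1° east of the west edge: ((77.1 − 163.9) mod 360) = 273.2°.
273.2° > 27.7° ⇒ outside.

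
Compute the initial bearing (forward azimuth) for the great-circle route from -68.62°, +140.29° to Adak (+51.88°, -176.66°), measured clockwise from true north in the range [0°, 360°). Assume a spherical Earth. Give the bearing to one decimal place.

30.8°

Δλ = -176.66 − 140.29 = -316.95°; wrapped into (−180°, 180°]: 43.05°.
θ = atan2( sin Δλ · cos φ₂ , cos φ₁ · sin φ₂ − sin φ₁ · cos φ₂ · cos Δλ )
  = atan2(0.42140, 0.70686) = 30.801° → normalised to [0°, 360°): 30.801°.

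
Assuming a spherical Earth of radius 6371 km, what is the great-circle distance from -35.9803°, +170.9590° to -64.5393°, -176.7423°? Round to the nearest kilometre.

3280 km

Δλ = -176.7423 − 170.9590 = -347.7013°; wrapped into (−180°, 180°]: 12.2987°.
Δφ = -64.5393 − -35.9803 = -28.5590°.
a = sin²(Δφ/2) + cos φ₁ · cos φ₂ · sin²(Δλ/2) = 0.064829.
c = 2·atan2(√a, √(1−a)) = 0.51490 rad → d = 6371·c ≈ 3280.43 km.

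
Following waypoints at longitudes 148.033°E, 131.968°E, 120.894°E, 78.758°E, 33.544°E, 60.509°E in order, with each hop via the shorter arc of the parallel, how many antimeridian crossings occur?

Leg 1: +148.033° → +131.968°, shortest Δλ = -16.065° (west) — does not cross 180°.
Leg 2: +131.968° → +120.894°, shortest Δλ = -11.074° (west) — does not cross 180°.
Leg 3: +120.894° → +78.758°, shortest Δλ = -42.136° (west) — does not cross 180°.
Leg 4: +78.758° → +33.544°, shortest Δλ = -45.214° (west) — does not cross 180°.
Leg 5: +33.544° → +60.509°, shortest Δλ = 26.965° (east) — does not cross 180°.
Total crossings: 0.

0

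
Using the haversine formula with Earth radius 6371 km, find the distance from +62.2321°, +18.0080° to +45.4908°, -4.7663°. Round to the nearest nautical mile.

Δλ = -4.7663 − 18.0080 = -22.7743°.
Δφ = 45.4908 − 62.2321 = -16.7413°.
a = sin²(Δφ/2) + cos φ₁ · cos φ₂ · sin²(Δλ/2) = 0.033924.
c = 2·atan2(√a, √(1−a)) = 0.37048 rad → d = 6371·c ≈ 2360.35 km ≈ 1274.49 nmi.

1274 nmi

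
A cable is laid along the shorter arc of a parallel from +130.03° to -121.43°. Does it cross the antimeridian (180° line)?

Naïve |-121.43 − 130.03| = 251.46° > 180°, so the shorter arc goes the other way round — across 180°.
Signed shortest Δλ = ((-121.43 − 130.03 + 180) mod 360) − 180 = 108.54°.
Going east by 108.54° from +130.03° passes through 180° before reaching -121.43°.

Yes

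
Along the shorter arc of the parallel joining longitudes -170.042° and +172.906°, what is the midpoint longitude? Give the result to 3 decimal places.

Signed shortest Δλ from -170.042° to +172.906° is -17.052°.
Midpoint longitude = -170.042° + (-17.052°)/2 = -170.042° − 8.526° = -178.568°.
(The naïve average (-170.042 + +172.906)/2 = 1.432° is on the wrong side of the globe.)

-178.568°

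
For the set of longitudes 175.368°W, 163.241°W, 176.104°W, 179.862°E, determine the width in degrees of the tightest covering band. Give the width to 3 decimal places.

Sort the longitudes: -176.104°, -175.368°, -163.241°, +179.862°.
Eastward gaps between consecutive values (wrapping around): 0.736°, 12.127°, 343.103°, 4.034°.
Largest gap = 343.103° ⇒ minimal covering band is its complement: 360° − 343.103° = 16.897°.
Band runs from +179.862° eastward to -163.241°, crossing the antimeridian.

16.897°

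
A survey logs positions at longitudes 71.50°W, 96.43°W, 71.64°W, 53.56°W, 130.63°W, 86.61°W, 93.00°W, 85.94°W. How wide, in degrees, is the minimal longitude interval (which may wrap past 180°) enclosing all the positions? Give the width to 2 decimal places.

Sort the longitudes: -130.63°, -96.43°, -93.00°, -86.61°, -85.94°, -71.64°, -71.50°, -53.56°.
Eastward gaps between consecutive values (wrapping around): 34.20°, 3.43°, 6.39°, 0.67°, 14.30°, 0.14°, 17.94°, 282.93°.
Largest gap = 282.93° ⇒ minimal covering band is its complement: 360° − 282.93° = 77.07°.
Band runs from -130.63° eastward to -53.56°.

77.07°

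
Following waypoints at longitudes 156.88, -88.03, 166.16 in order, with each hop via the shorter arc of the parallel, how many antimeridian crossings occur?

2

Leg 1: +156.88° → -88.03°, shortest Δλ = 115.09° (east) — crosses 180°.
Leg 2: -88.03° → +166.16°, shortest Δλ = -105.81° (west) — crosses 180°.
Total crossings: 2.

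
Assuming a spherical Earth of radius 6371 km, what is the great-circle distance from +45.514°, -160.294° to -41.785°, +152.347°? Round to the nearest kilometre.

10783 km

Δλ = 152.347 − -160.294 = 312.641°; wrapped into (−180°, 180°]: -47.359°.
Δφ = -41.785 − 45.514 = -87.299°.
a = sin²(Δφ/2) + cos φ₁ · cos φ₂ · sin²(Δλ/2) = 0.560717.
c = 2·atan2(√a, √(1−a)) = 1.69253 rad → d = 6371·c ≈ 10783.12 km.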